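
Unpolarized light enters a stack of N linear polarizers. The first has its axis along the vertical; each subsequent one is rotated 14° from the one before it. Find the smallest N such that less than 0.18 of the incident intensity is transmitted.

First polarizer halves the unpolarized light: factor 1/2.
Each further stage multiplies by cos²(14°) = 0.9415.
After N polarizers: T = 0.5·0.9415^(N−1). Require T < 0.18 ⇒ N−1 > ln(0.18/0.5)/ln(0.9415) = 16.94, so N−1 ≥ 17 and N = 18.
Check: N=18 gives T = 0.1794 < 0.18; N=17 gives T = 0.1905.

N = 18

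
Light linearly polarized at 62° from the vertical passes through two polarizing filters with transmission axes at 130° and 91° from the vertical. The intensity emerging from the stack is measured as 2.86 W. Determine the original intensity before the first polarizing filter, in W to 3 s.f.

I₀ ≈ 33.7 W

By Malus's law, I₁ = I₀ cos²(130° − 62°) = I₀ cos²(68°) = 0.1403 I₀.
I₂ = I₁ cos²(91° − 130°) = 0.1403 I₀ · cos²(39°) = 0.08475 I₀.
So 2.86 W = 0.08475 I₀, giving I₀ = 2.86/0.08475 = 33.75 W.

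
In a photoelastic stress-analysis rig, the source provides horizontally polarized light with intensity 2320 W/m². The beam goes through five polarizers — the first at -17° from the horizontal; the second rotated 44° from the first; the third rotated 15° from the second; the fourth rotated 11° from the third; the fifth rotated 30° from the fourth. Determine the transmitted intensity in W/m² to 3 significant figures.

I ≈ 740 W/m²

I₁ = 2320 W/m² · cos²(17°) = 2122 W/m².
I₂ = I₁ · cos²(44°) = 2122 · 0.5174 = 1098 W/m².
I₃ = I₂ · cos²(15°) = 1098 · 0.933 = 1024 W/m².
I₄ = I₃ · cos²(11°) = 1024 · 0.9636 = 987 W/m².
I₅ = I₄ · cos²(30°) = 987 · 0.75 = 740.3 W/m².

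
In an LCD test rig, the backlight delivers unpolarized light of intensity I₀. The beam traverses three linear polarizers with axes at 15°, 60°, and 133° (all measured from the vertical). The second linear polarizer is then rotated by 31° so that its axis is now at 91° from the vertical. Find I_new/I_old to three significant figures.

I_new/I_old ≈ 0.756

Before rotation:
Unpolarized light through the first polarizer → I₁ = ½ I₀, now polarized at 15°.
I₂ = I₁ cos²(60° − 15°) = 0.5 I₀ · cos²(45°) = 0.25 I₀.
I₃ = I₂ cos²(133° − 60°) = 0.25 I₀ · cos²(73°) = 0.02137 I₀.
After rotation:
Unpolarized light through the first polarizer → I₁ = ½ I₀, now polarized at 15°.
I₂ = I₁ cos²(91° − 15°) = 0.5 I₀ · cos²(76°) = 0.02926 I₀.
I₃ = I₂ cos²(133° − 91°) = 0.02926 I₀ · cos²(42°) = 0.01616 I₀.
Ratio = 0.01616 / 0.02137 = 0.7562.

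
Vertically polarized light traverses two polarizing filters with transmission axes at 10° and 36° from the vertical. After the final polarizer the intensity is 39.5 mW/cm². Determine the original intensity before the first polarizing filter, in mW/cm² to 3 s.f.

By Malus's law, I₁ = I₀ cos²(10° − 0°) = I₀ cos²(10°) = 0.9698 I₀.
I₂ = I₁ cos²(36° − 10°) = 0.9698 I₀ · cos²(26°) = 0.7835 I₀.
So 39.5 mW/cm² = 0.7835 I₀, giving I₀ = 39.5/0.7835 = 50.42 mW/cm².

I₀ ≈ 50.4 mW/cm²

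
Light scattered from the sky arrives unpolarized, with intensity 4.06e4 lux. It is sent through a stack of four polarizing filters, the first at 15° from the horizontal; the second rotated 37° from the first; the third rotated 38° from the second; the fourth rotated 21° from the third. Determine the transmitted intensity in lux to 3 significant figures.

I ≈ 7010 lux

Unpolarized light through the first polarizer → I₁ = 4.06e4 lux/2 = 2.03e+04 lux, polarized at 15°.
I₂ = I₁ · cos²(37°) = 2.03e+04 · 0.6378 = 1.295e+04 lux.
I₃ = I₂ · cos²(38°) = 1.295e+04 · 0.621 = 8040 lux.
I₄ = I₃ · cos²(21°) = 8040 · 0.8716 = 7007 lux.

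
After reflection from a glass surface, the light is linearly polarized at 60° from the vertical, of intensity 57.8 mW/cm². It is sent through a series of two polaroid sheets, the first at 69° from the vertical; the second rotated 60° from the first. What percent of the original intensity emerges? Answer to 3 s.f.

≈ 24.4%

I₁ = 57.8 mW/cm² · cos²(9°) = 56.39 mW/cm².
I₂ = I₁ · cos²(60°) = 56.39 · 0.25 = 14.1 mW/cm².
That is 24.39% of the incident intensity.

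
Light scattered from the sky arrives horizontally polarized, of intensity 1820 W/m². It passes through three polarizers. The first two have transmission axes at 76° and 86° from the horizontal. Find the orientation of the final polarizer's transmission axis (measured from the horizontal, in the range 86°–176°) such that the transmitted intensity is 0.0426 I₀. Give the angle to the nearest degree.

By Malus's law, I₁ = I₀ cos²(76° − 0°) = I₀ cos²(76°) = 0.05853 I₀.
I₂ = I₁ cos²(86° − 76°) = 0.05853 I₀ · cos²(10°) = 0.05676 I₀.
Need I₃/I₀ = 0.0426, so cos²(θ − 86°) = 0.0426 / 0.05676 = 0.7505.
θ − 86° = arccos(√0.7505) = 30.0°, giving θ ≈ 86 + 30.0 = 116.0°.

θ ≈ 116°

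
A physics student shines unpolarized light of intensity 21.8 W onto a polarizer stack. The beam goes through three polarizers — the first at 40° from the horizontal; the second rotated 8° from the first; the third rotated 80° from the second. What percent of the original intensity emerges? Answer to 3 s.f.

≈ 1.48%

Unpolarized light through the first polarizer → I₁ = 21.8 W/2 = 10.9 W, polarized at 40°.
I₂ = I₁ · cos²(8°) = 10.9 · 0.9806 = 10.69 W.
I₃ = I₂ · cos²(80°) = 10.69 · 0.03015 = 0.3223 W.
That is 1.478% of the incident intensity.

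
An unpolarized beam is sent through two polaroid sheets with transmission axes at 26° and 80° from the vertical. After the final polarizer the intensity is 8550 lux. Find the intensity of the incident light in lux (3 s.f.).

Unpolarized light through the first polarizer → I₁ = ½ I₀, now polarized at 26°.
I₂ = I₁ cos²(80° − 26°) = 0.5 I₀ · cos²(54°) = 0.1727 I₀.
So 8550 lux = 0.1727 I₀, giving I₀ = 8550/0.1727 = 4.949e+04 lux.

I₀ ≈ 4.95e4 lux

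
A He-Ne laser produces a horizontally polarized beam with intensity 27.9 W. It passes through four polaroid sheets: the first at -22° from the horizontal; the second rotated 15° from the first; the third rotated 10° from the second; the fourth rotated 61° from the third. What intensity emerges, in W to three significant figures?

I ≈ 5.10 W

By Malus's law, I₁ = 27.9 W · cos²(22°) = 23.98 W.
I₂ = I₁ · cos²(15°) = 23.98 · 0.933 = 22.38 W.
I₃ = I₂ · cos²(10°) = 22.38 · 0.9698 = 21.7 W.
I₄ = I₃ · cos²(61°) = 21.7 · 0.235 = 5.101 W.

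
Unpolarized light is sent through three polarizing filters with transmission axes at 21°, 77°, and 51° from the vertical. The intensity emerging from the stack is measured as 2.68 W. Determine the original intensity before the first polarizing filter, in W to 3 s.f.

I₀ ≈ 21.2 W

Unpolarized light through the first polarizer → I₁ = ½ I₀, now polarized at 21°.
I₂ = I₁ cos²(77° − 21°) = 0.5 I₀ · cos²(56°) = 0.1563 I₀.
I₃ = I₂ cos²(51° − 77°) = 0.1563 I₀ · cos²(26°) = 0.1263 I₀.
So 2.68 W = 0.1263 I₀, giving I₀ = 2.68/0.1263 = 21.22 W.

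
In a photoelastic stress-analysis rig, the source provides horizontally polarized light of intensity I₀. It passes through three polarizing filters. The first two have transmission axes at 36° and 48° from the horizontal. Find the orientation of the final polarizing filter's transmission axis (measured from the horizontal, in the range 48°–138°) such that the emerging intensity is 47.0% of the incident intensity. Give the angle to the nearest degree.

I₁ = I₀ cos²(36° − 0°) = I₀ cos²(36°) = 0.6545 I₀.
I₂ = I₁ cos²(48° − 36°) = 0.6545 I₀ · cos²(12°) = 0.6262 I₀.
Need I₃/I₀ = 0.47, so cos²(θ − 48°) = 0.47 / 0.6262 = 0.7505.
θ − 48° = arccos(√0.7505) = 30.0°, giving θ ≈ 48 + 30.0 = 78.0°.

θ ≈ 78°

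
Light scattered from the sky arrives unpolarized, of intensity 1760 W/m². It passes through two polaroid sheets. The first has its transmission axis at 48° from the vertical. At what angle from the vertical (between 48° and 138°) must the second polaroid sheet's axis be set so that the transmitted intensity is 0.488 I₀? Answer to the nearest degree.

Unpolarized light through the first polarizer → I₁ = ½ I₀, now polarized at 48°.
Need I₂/I₀ = 0.488, so cos²(θ − 48°) = 0.488 / 0.5 = 0.976.
θ − 48° = arccos(√0.976) = 8.9°, giving θ ≈ 48 + 8.9 = 56.9°.

θ ≈ 57°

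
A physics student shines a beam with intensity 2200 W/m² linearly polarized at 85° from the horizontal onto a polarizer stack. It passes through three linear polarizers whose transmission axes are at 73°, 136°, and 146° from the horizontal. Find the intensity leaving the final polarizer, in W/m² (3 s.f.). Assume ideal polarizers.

I ≈ 421 W/m²

I₁ = 2200 W/m² · cos²(12°) = 2105 W/m².
I₂ = I₁ · cos²(63°) = 2105 · 0.2061 = 433.8 W/m².
I₃ = I₂ · cos²(10°) = 433.8 · 0.9698 = 420.8 W/m².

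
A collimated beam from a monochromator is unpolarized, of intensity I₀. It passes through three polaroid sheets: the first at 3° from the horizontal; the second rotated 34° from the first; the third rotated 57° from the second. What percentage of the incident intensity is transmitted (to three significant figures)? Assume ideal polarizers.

Unpolarized light through the first polarizer → I₁ = ½ I₀, now polarized at 3°.
I₂ = I₁ cos²(34°) = 0.5 · 0.6873 I₀ = 0.3437 I₀.
I₃ = I₂ cos²(57°) = 0.3437 · 0.2966 I₀ = 0.1019 I₀.
That is 10.19% of the incident intensity.

≈ 10.2%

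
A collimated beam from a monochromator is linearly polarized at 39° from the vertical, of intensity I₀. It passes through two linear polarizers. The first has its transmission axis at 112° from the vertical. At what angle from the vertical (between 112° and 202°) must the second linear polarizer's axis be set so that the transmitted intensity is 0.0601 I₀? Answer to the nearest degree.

By Malus's law, I₁ = I₀ cos²(112° − 39°) = I₀ cos²(73°) = 0.08548 I₀.
Need I₂/I₀ = 0.0601, so cos²(θ − 112°) = 0.0601 / 0.08548 = 0.7031.
θ − 112° = arccos(√0.7031) = 33.0°, giving θ ≈ 112 + 33.0 = 145.0°.

θ ≈ 145°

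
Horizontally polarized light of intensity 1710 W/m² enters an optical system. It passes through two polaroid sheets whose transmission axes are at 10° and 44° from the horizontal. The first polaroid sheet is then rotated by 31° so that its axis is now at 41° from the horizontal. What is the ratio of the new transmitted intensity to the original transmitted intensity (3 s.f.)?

Before rotation:
I₁ = I₀ cos²(10° − 0°) = I₀ cos²(10°) = 0.9698 I₀.
I₂ = I₁ cos²(44° − 10°) = 0.9698 I₀ · cos²(34°) = 0.6666 I₀.
After rotation:
I₁ = I₀ cos²(41° − 0°) = I₀ cos²(41°) = 0.5696 I₀.
I₂ = I₁ cos²(44° − 41°) = 0.5696 I₀ · cos²(3°) = 0.568 I₀.
Ratio = 0.568 / 0.6666 = 0.8522.

I_new/I_old ≈ 0.852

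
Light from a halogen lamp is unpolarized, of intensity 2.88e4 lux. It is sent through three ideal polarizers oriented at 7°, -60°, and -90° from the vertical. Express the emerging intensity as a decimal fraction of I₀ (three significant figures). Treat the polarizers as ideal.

I/I₀ ≈ 0.0573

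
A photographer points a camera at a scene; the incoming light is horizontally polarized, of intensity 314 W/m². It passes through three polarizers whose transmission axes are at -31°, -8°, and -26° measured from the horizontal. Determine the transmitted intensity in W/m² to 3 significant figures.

By Malus's law, I₁ = 314 W/m² · cos²(31°) = 230.7 W/m².
I₂ = I₁ · cos²(23°) = 230.7 · 0.8473 = 195.5 W/m².
I₃ = I₂ · cos²(18°) = 195.5 · 0.9045 = 176.8 W/m².

I ≈ 177 W/m²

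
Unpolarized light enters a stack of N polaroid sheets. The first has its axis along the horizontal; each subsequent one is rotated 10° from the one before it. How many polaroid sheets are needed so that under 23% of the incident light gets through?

First polarizer halves the unpolarized light: factor 1/2.
Each further stage multiplies by cos²(10°) = 0.9698.
After N polarizers: T = 0.5·0.9698^(N−1). Require T < 0.23 ⇒ N−1 > ln(0.23/0.5)/ln(0.9698) = 25.36, so N−1 ≥ 26 and N = 27.
Check: N=27 gives T = 0.2256 < 0.23; N=26 gives T = 0.2326.

N = 27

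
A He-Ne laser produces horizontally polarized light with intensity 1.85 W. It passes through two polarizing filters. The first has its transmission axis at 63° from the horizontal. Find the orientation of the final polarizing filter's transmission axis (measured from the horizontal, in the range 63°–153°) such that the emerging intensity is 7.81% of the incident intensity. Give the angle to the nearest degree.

I₁ = I₀ cos²(63° − 0°) = I₀ cos²(63°) = 0.2061 I₀.
Need I₂/I₀ = 0.0781, so cos²(θ − 63°) = 0.0781 / 0.2061 = 0.3789.
θ − 63° = arccos(√0.3789) = 52.0°, giving θ ≈ 63 + 52.0 = 115.0°.

θ ≈ 115°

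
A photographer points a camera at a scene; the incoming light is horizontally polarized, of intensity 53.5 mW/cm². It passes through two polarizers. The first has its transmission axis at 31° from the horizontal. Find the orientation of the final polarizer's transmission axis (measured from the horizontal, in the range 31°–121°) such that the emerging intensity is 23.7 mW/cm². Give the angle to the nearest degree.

θ ≈ 70°

I₁ = I₀ cos²(31° − 0°) = I₀ cos²(31°) = 0.7347 I₀.
Target fraction: 23.7 / 53.5 mW/cm² = 0.443 of I₀.
Need I₂/I₀ = 0.443, so cos²(θ − 31°) = 0.443 / 0.7347 = 0.6029.
θ − 31° = arccos(√0.6029) = 39.1°, giving θ ≈ 31 + 39.1 = 70.1°.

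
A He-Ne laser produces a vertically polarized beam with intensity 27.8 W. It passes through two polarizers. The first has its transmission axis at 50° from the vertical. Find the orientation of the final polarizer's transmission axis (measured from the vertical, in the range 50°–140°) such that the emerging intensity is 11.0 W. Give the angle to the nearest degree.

By Malus's law, I₁ = I₀ cos²(50° − 0°) = I₀ cos²(50°) = 0.4132 I₀.
Target fraction: 11.0 / 27.8 W = 0.3957 of I₀.
Need I₂/I₀ = 0.3957, so cos²(θ − 50°) = 0.3957 / 0.4132 = 0.9577.
θ − 50° = arccos(√0.9577) = 11.9°, giving θ ≈ 50 + 11.9 = 61.9°.

θ ≈ 62°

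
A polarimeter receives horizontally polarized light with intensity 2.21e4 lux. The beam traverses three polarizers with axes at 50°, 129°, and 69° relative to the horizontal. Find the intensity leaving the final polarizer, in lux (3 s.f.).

I ≈ 83.1 lux

I₁ = 2.21e4 lux · cos²(50°) = 9131 lux.
I₂ = I₁ · cos²(79°) = 9131 · 0.03641 = 332.4 lux.
I₃ = I₂ · cos²(60°) = 332.4 · 0.25 = 83.11 lux.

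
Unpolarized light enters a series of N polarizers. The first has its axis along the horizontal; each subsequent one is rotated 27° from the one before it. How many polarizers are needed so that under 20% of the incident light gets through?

N = 5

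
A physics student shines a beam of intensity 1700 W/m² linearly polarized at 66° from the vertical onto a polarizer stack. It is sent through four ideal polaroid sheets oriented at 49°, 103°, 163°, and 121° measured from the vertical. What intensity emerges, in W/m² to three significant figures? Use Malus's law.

By Malus's law, I₁ = 1700 W/m² · cos²(17°) = 1555 W/m².
I₂ = I₁ · cos²(54°) = 1555 · 0.3455 = 537.1 W/m².
I₃ = I₂ · cos²(60°) = 537.1 · 0.25 = 134.3 W/m².
I₄ = I₃ · cos²(42°) = 134.3 · 0.5523 = 74.16 W/m².

I ≈ 74.2 W/m²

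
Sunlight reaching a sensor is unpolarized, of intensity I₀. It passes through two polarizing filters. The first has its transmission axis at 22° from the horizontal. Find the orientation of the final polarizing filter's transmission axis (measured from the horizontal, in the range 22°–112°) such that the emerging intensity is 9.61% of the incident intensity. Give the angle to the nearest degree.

Unpolarized light through the first polarizer → I₁ = ½ I₀, now polarized at 22°.
Need I₂/I₀ = 0.0961, so cos²(θ − 22°) = 0.0961 / 0.5 = 0.1922.
θ − 22° = arccos(√0.1922) = 64.0°, giving θ ≈ 22 + 64.0 = 86.0°.

θ ≈ 86°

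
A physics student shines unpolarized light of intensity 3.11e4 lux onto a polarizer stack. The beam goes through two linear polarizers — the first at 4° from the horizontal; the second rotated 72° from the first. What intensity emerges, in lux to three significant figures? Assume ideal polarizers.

I ≈ 1480 lux

Unpolarized light through the first polarizer → I₁ = 3.11e4 lux/2 = 1.555e+04 lux, polarized at 4°.
I₂ = I₁ · cos²(72°) = 1.555e+04 · 0.09549 = 1485 lux.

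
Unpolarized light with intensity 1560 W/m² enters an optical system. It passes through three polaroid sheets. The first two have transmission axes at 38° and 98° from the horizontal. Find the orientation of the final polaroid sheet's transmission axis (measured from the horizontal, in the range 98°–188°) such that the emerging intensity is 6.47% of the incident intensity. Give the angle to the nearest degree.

θ ≈ 142°

Unpolarized light through the first polarizer → I₁ = ½ I₀, now polarized at 38°.
I₂ = I₁ cos²(98° − 38°) = 0.5 I₀ · cos²(60°) = 0.125 I₀.
Need I₃/I₀ = 0.0647, so cos²(θ − 98°) = 0.0647 / 0.125 = 0.5176.
θ − 98° = arccos(√0.5176) = 44.0°, giving θ ≈ 98 + 44.0 = 142.0°.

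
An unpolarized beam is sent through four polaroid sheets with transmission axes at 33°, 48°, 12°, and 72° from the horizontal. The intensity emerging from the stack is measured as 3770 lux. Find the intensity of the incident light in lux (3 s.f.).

Unpolarized light through the first polarizer → I₁ = ½ I₀, now polarized at 33°.
I₂ = I₁ cos²(48° − 33°) = 0.5 I₀ · cos²(15°) = 0.4665 I₀.
I₃ = I₂ cos²(12° − 48°) = 0.4665 I₀ · cos²(36°) = 0.3053 I₀.
I₄ = I₃ cos²(72° − 12°) = 0.3053 I₀ · cos²(60°) = 0.07633 I₀.
So 3770 lux = 0.07633 I₀, giving I₀ = 3770/0.07633 = 4.939e+04 lux.

I₀ ≈ 4.94e4 lux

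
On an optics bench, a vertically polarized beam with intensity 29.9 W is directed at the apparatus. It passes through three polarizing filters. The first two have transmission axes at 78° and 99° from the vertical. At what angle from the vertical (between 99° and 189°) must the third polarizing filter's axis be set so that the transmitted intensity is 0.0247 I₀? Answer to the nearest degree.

θ ≈ 135°

I₁ = I₀ cos²(78° − 0°) = I₀ cos²(78°) = 0.04323 I₀.
I₂ = I₁ cos²(99° − 78°) = 0.04323 I₀ · cos²(21°) = 0.03768 I₀.
Need I₃/I₀ = 0.0247, so cos²(θ − 99°) = 0.0247 / 0.03768 = 0.6556.
θ − 99° = arccos(√0.6556) = 35.9°, giving θ ≈ 99 + 35.9 = 134.9°.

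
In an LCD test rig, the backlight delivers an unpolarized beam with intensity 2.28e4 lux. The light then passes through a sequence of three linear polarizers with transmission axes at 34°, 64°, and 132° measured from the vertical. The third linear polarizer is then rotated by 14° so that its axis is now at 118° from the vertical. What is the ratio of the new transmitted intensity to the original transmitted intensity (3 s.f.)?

I_new/I_old ≈ 2.46

Before rotation:
Unpolarized light through the first polarizer → I₁ = ½ I₀, now polarized at 34°.
I₂ = I₁ cos²(64° − 34°) = 0.5 I₀ · cos²(30°) = 0.375 I₀.
I₃ = I₂ cos²(132° − 64°) = 0.375 I₀ · cos²(68°) = 0.05262 I₀.
After rotation:
Unpolarized light through the first polarizer → I₁ = ½ I₀, now polarized at 34°.
I₂ = I₁ cos²(64° − 34°) = 0.5 I₀ · cos²(30°) = 0.375 I₀.
I₃ = I₂ cos²(118° − 64°) = 0.375 I₀ · cos²(54°) = 0.1296 I₀.
Ratio = 0.1296 / 0.05262 = 2.462.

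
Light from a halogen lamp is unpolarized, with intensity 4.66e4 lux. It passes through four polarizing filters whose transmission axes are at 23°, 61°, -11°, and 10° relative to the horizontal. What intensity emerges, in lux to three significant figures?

Unpolarized light through the first polarizer → I₁ = 4.66e4 lux/2 = 2.33e+04 lux, polarized at 23°.
I₂ = I₁ · cos²(38°) = 2.33e+04 · 0.621 = 1.447e+04 lux.
I₃ = I₂ · cos²(72°) = 1.447e+04 · 0.09549 = 1382 lux.
I₄ = I₃ · cos²(21°) = 1382 · 0.8716 = 1204 lux.

I ≈ 1200 lux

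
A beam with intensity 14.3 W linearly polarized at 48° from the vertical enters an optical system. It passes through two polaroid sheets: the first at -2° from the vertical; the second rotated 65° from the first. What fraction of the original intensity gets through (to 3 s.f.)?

I₁ = 14.3 W · cos²(50°) = 5.908 W.
I₂ = I₁ · cos²(65°) = 5.908 · 0.1786 = 1.055 W.
Transmitted fraction = 0.0738.

I/I₀ ≈ 0.0738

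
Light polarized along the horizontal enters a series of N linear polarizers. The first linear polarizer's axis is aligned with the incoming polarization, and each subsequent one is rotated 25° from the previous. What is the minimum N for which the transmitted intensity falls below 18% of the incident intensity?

N = 10

First polarizer is aligned with the polarization: full transmission.
Each further stage multiplies by cos²(25°) = 0.8214.
After N polarizers: T = 0.8214^(N−1). Require T < 0.18 ⇒ N−1 > ln(0.18)/ln(0.8214) = 8.72, so N−1 ≥ 9 and N = 10.
Check: N=10 gives T = 0.1702 < 0.18; N=9 gives T = 0.2072.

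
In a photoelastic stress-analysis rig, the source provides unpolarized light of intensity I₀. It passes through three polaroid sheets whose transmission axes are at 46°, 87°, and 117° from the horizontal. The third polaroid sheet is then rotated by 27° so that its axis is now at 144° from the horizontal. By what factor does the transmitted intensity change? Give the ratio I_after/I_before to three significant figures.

I_new/I_old ≈ 0.396

Before rotation:
Unpolarized light through the first polarizer → I₁ = ½ I₀, now polarized at 46°.
I₂ = I₁ cos²(87° − 46°) = 0.5 I₀ · cos²(41°) = 0.2848 I₀.
I₃ = I₂ cos²(117° − 87°) = 0.2848 I₀ · cos²(30°) = 0.2136 I₀.
After rotation:
Unpolarized light through the first polarizer → I₁ = ½ I₀, now polarized at 46°.
I₂ = I₁ cos²(87° − 46°) = 0.5 I₀ · cos²(41°) = 0.2848 I₀.
I₃ = I₂ cos²(144° − 87°) = 0.2848 I₀ · cos²(57°) = 0.08448 I₀.
Ratio = 0.08448 / 0.2136 = 0.3955.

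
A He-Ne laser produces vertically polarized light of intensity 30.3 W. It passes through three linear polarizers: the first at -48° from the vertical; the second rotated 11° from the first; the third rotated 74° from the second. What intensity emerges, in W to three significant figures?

I ≈ 0.993 W

I₁ = 30.3 W · cos²(48°) = 13.57 W.
I₂ = I₁ · cos²(11°) = 13.57 · 0.9636 = 13.07 W.
I₃ = I₂ · cos²(74°) = 13.07 · 0.07598 = 0.9932 W.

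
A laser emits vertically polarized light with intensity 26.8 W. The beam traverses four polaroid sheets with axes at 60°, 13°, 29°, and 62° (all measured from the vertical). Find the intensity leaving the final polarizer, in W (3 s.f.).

I ≈ 2.03 W

I₁ = 26.8 W · cos²(60°) = 6.7 W.
I₂ = I₁ · cos²(47°) = 6.7 · 0.4651 = 3.116 W.
I₃ = I₂ · cos²(16°) = 3.116 · 0.924 = 2.88 W.
I₄ = I₃ · cos²(33°) = 2.88 · 0.7034 = 2.025 W.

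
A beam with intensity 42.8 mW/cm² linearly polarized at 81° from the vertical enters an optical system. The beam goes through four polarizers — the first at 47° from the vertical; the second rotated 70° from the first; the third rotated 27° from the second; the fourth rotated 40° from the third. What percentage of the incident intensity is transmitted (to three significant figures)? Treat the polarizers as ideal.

≈ 3.75%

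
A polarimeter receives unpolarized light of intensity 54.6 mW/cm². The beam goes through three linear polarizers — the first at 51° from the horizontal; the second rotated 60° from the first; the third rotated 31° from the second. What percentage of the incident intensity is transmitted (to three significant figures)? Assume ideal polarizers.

≈ 9.18%

Unpolarized light through the first polarizer → I₁ = 54.6 mW/cm²/2 = 27.3 mW/cm², polarized at 51°.
I₂ = I₁ · cos²(60°) = 27.3 · 0.25 = 6.825 mW/cm².
I₃ = I₂ · cos²(31°) = 6.825 · 0.7347 = 5.015 mW/cm².
That is 9.184% of the incident intensity.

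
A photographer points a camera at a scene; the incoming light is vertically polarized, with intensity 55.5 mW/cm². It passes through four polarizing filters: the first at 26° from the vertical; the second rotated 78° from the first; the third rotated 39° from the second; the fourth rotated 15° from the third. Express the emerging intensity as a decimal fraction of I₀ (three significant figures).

I₁ = 55.5 mW/cm² · cos²(26°) = 44.83 mW/cm².
I₂ = I₁ · cos²(78°) = 44.83 · 0.04323 = 1.938 mW/cm².
I₃ = I₂ · cos²(39°) = 1.938 · 0.604 = 1.171 mW/cm².
I₄ = I₃ · cos²(15°) = 1.171 · 0.933 = 1.092 mW/cm².
Transmitted fraction = 0.01968.

I/I₀ ≈ 0.0197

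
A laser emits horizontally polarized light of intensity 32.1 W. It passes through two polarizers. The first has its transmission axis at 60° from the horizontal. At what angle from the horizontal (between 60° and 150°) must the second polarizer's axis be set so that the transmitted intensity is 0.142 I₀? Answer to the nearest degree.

θ ≈ 101°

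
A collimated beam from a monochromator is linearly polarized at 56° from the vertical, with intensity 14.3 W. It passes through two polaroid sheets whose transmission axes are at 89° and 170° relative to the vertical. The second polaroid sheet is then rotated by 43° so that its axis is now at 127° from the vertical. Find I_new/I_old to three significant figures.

I_new/I_old ≈ 25.4

Before rotation:
I₁ = I₀ cos²(89° − 56°) = I₀ cos²(33°) = 0.7034 I₀.
I₂ = I₁ cos²(170° − 89°) = 0.7034 I₀ · cos²(81°) = 0.01721 I₀.
After rotation:
I₁ = I₀ cos²(89° − 56°) = I₀ cos²(33°) = 0.7034 I₀.
I₂ = I₁ cos²(127° − 89°) = 0.7034 I₀ · cos²(38°) = 0.4368 I₀.
Ratio = 0.4368 / 0.01721 = 25.37.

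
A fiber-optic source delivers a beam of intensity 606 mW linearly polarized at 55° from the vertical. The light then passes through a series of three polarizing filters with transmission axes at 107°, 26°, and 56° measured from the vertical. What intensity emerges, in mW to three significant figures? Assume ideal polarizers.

By Malus's law, I₁ = 606 mW · cos²(52°) = 229.7 mW.
I₂ = I₁ · cos²(81°) = 229.7 · 0.02447 = 5.621 mW.
I₃ = I₂ · cos²(30°) = 5.621 · 0.75 = 4.216 mW.

I ≈ 4.22 mW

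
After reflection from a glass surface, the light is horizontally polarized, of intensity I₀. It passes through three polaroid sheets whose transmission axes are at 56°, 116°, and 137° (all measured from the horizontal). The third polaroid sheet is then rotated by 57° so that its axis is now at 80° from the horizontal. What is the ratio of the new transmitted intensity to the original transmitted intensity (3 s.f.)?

I_new/I_old ≈ 0.751

Before rotation:
By Malus's law, I₁ = I₀ cos²(56° − 0°) = I₀ cos²(56°) = 0.3127 I₀.
I₂ = I₁ cos²(116° − 56°) = 0.3127 I₀ · cos²(60°) = 0.07817 I₀.
I₃ = I₂ cos²(137° − 116°) = 0.07817 I₀ · cos²(21°) = 0.06813 I₀.
After rotation:
I₁ = I₀ cos²(56° − 0°) = I₀ cos²(56°) = 0.3127 I₀.
I₂ = I₁ cos²(116° − 56°) = 0.3127 I₀ · cos²(60°) = 0.07817 I₀.
I₃ = I₂ cos²(80° − 116°) = 0.07817 I₀ · cos²(36°) = 0.05117 I₀.
Ratio = 0.05117 / 0.06813 = 0.751.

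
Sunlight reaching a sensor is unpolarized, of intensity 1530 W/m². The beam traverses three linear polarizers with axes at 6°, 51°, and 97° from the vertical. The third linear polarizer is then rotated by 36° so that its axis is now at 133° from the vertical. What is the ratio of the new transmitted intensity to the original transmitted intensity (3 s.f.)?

I_new/I_old ≈ 0.0401

Before rotation:
Unpolarized light through the first polarizer → I₁ = ½ I₀, now polarized at 6°.
I₂ = I₁ cos²(51° − 6°) = 0.5 I₀ · cos²(45°) = 0.25 I₀.
I₃ = I₂ cos²(97° − 51°) = 0.25 I₀ · cos²(46°) = 0.1206 I₀.
After rotation:
Unpolarized light through the first polarizer → I₁ = ½ I₀, now polarized at 6°.
I₂ = I₁ cos²(51° − 6°) = 0.5 I₀ · cos²(45°) = 0.25 I₀.
I₃ = I₂ cos²(133° − 51°) = 0.25 I₀ · cos²(82°) = 0.004842 I₀.
Ratio = 0.004842 / 0.1206 = 0.04014.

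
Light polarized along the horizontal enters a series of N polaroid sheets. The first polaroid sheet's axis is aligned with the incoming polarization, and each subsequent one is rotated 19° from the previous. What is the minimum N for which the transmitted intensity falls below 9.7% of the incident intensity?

N = 22

First polarizer is aligned with the polarization: full transmission.
Each further stage multiplies by cos²(19°) = 0.894.
After N polarizers: T = 0.894^(N−1). Require T < 0.097 ⇒ N−1 > ln(0.097)/ln(0.894) = 20.82, so N−1 ≥ 21 and N = 22.
Check: N=22 gives T = 0.09509 < 0.097; N=21 gives T = 0.1064.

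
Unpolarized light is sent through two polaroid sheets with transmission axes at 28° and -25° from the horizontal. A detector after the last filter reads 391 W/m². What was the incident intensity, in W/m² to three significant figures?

I₀ ≈ 2160 W/m²

Unpolarized light through the first polarizer → I₁ = ½ I₀, now polarized at 28°.
I₂ = I₁ cos²(-25° − 28°) = 0.5 I₀ · cos²(53°) = 0.1811 I₀.
So 391 W/m² = 0.1811 I₀, giving I₀ = 391/0.1811 = 2159 W/m².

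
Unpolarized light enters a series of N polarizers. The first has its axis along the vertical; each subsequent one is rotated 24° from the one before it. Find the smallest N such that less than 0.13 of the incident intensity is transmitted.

First polarizer halves the unpolarized light: factor 1/2.
Each further stage multiplies by cos²(24°) = 0.8346.
After N polarizers: T = 0.5·0.8346^(N−1). Require T < 0.13 ⇒ N−1 > ln(0.13/0.5)/ln(0.8346) = 7.45, so N−1 ≥ 8 and N = 9.
Check: N=9 gives T = 0.1177 < 0.13; N=8 gives T = 0.141.

N = 9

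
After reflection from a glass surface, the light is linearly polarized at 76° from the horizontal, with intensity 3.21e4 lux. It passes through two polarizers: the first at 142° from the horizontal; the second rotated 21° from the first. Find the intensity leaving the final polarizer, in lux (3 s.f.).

I₁ = 3.21e4 lux · cos²(66°) = 5310 lux.
I₂ = I₁ · cos²(21°) = 5310 · 0.8716 = 4628 lux.

I ≈ 4630 lux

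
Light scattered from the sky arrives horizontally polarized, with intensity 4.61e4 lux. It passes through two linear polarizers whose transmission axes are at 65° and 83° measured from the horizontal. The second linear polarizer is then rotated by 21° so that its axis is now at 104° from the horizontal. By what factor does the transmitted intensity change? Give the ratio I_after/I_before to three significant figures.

Before rotation:
By Malus's law, I₁ = I₀ cos²(65° − 0°) = I₀ cos²(65°) = 0.1786 I₀.
I₂ = I₁ cos²(83° − 65°) = 0.1786 I₀ · cos²(18°) = 0.1616 I₀.
After rotation:
I₁ = I₀ cos²(65° − 0°) = I₀ cos²(65°) = 0.1786 I₀.
I₂ = I₁ cos²(104° − 65°) = 0.1786 I₀ · cos²(39°) = 0.1079 I₀.
Ratio = 0.1079 / 0.1616 = 0.6677.

I_new/I_old ≈ 0.668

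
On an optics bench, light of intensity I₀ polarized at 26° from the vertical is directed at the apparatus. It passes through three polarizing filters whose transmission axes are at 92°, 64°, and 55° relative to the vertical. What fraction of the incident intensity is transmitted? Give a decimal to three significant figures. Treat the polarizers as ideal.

≈ 0.126 I₀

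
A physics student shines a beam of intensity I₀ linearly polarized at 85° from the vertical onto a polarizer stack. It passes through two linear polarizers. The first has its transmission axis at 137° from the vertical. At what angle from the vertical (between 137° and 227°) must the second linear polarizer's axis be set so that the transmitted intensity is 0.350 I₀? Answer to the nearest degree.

θ ≈ 153°

I₁ = I₀ cos²(137° − 85°) = I₀ cos²(52°) = 0.379 I₀.
Need I₂/I₀ = 0.35, so cos²(θ − 137°) = 0.35 / 0.379 = 0.9234.
θ − 137° = arccos(√0.9234) = 16.1°, giving θ ≈ 137 + 16.1 = 153.1°.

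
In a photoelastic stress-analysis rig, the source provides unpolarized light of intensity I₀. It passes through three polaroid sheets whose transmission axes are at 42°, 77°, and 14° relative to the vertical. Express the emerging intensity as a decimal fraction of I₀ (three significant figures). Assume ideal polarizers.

Unpolarized light through the first polarizer → I₁ = ½ I₀, now polarized at 42°.
I₂ = I₁ cos²(77° − 42°) = 0.5 I₀ · cos²(35°) = 0.3355 I₀.
I₃ = I₂ cos²(14° − 77°) = 0.3355 I₀ · cos²(63°) = 0.06915 I₀.
Transmitted fraction = 0.06915.

≈ 0.0692 I₀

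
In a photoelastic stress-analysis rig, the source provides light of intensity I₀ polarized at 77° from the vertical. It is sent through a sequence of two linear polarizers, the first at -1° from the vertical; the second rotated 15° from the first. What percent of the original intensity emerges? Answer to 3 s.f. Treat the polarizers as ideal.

≈ 4.03%

I₁ = I₀ cos²(-1° − 77°) = I₀ cos²(78°) = 0.04323 I₀.
I₂ = I₁ cos²(15°) = 0.04323 · 0.933 I₀ = 0.04033 I₀.
That is 4.033% of the incident intensity.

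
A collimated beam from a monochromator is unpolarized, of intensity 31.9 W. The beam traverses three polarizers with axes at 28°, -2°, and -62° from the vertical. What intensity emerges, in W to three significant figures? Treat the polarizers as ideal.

I ≈ 2.99 W

Unpolarized light through the first polarizer → I₁ = 31.9 W/2 = 15.95 W, polarized at 28°.
I₂ = I₁ · cos²(30°) = 15.95 · 0.75 = 11.96 W.
I₃ = I₂ · cos²(60°) = 11.96 · 0.25 = 2.991 W.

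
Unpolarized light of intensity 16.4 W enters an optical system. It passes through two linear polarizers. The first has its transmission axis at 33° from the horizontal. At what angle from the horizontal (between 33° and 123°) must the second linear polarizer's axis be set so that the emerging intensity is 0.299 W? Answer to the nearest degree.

θ ≈ 112°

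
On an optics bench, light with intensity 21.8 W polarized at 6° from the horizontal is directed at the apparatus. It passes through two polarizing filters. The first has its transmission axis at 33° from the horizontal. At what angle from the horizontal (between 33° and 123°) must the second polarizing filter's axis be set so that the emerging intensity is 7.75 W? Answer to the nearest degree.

I₁ = I₀ cos²(33° − 6°) = I₀ cos²(27°) = 0.7939 I₀.
Target fraction: 7.75 / 21.8 W = 0.3555 of I₀.
Need I₂/I₀ = 0.3555, so cos²(θ − 33°) = 0.3555 / 0.7939 = 0.4478.
θ − 33° = arccos(√0.4478) = 48.0°, giving θ ≈ 33 + 48.0 = 81.0°.

θ ≈ 81°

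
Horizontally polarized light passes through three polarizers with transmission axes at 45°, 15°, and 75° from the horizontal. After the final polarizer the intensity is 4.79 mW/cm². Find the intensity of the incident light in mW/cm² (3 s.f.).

I₀ ≈ 51.1 mW/cm²

I₁ = I₀ cos²(45° − 0°) = I₀ cos²(45°) = 0.5 I₀.
I₂ = I₁ cos²(15° − 45°) = 0.5 I₀ · cos²(30°) = 0.375 I₀.
I₃ = I₂ cos²(75° − 15°) = 0.375 I₀ · cos²(60°) = 0.09375 I₀.
So 4.79 mW/cm² = 0.09375 I₀, giving I₀ = 4.79/0.09375 = 51.09 mW/cm².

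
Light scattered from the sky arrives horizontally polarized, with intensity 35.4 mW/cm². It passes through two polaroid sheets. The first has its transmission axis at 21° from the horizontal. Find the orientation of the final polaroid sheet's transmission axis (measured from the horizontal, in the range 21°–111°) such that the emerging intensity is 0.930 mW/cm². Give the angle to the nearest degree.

θ ≈ 101°

By Malus's law, I₁ = I₀ cos²(21° − 0°) = I₀ cos²(21°) = 0.8716 I₀.
Target fraction: 0.930 / 35.4 mW/cm² = 0.02627 of I₀.
Need I₂/I₀ = 0.02627, so cos²(θ − 21°) = 0.02627 / 0.8716 = 0.03014.
θ − 21° = arccos(√0.03014) = 80.0°, giving θ ≈ 21 + 80.0 = 101.0°.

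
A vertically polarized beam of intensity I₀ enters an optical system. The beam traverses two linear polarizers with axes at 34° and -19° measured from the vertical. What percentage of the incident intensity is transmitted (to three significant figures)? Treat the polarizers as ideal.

≈ 24.9%

By Malus's law, I₁ = I₀ cos²(34° − 0°) = I₀ cos²(34°) = 0.6873 I₀.
I₂ = I₁ cos²(-19° − 34°) = 0.6873 I₀ · cos²(53°) = 0.2489 I₀.
That is 24.89% of the incident intensity.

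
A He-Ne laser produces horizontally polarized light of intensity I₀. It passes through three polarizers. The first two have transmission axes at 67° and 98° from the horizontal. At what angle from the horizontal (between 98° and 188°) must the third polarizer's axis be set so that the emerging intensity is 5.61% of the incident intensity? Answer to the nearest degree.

θ ≈ 143°

By Malus's law, I₁ = I₀ cos²(67° − 0°) = I₀ cos²(67°) = 0.1527 I₀.
I₂ = I₁ cos²(98° − 67°) = 0.1527 I₀ · cos²(31°) = 0.1122 I₀.
Need I₃/I₀ = 0.0561, so cos²(θ − 98°) = 0.0561 / 0.1122 = 0.5001.
θ − 98° = arccos(√0.5001) = 45.0°, giving θ ≈ 98 + 45.0 = 143.0°.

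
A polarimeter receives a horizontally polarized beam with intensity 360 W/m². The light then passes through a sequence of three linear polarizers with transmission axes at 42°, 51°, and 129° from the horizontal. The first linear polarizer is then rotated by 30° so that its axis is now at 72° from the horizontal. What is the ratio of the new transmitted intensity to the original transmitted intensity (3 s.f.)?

I_new/I_old ≈ 0.154

Before rotation:
I₁ = I₀ cos²(42° − 0°) = I₀ cos²(42°) = 0.5523 I₀.
I₂ = I₁ cos²(51° − 42°) = 0.5523 I₀ · cos²(9°) = 0.5387 I₀.
I₃ = I₂ cos²(129° − 51°) = 0.5387 I₀ · cos²(78°) = 0.02329 I₀.
After rotation:
I₁ = I₀ cos²(72° − 0°) = I₀ cos²(72°) = 0.09549 I₀.
I₂ = I₁ cos²(51° − 72°) = 0.09549 I₀ · cos²(21°) = 0.08323 I₀.
I₃ = I₂ cos²(129° − 51°) = 0.08323 I₀ · cos²(78°) = 0.003598 I₀.
Ratio = 0.003598 / 0.02329 = 0.1545.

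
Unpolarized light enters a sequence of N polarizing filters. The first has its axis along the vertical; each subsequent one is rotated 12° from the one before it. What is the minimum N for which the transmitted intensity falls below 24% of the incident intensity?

N = 18

First polarizer halves the unpolarized light: factor 1/2.
Each further stage multiplies by cos²(12°) = 0.9568.
After N polarizers: T = 0.5·0.9568^(N−1). Require T < 0.24 ⇒ N−1 > ln(0.24/0.5)/ln(0.9568) = 16.61, so N−1 ≥ 17 and N = 18.
Check: N=18 gives T = 0.2359 < 0.24; N=17 gives T = 0.2466.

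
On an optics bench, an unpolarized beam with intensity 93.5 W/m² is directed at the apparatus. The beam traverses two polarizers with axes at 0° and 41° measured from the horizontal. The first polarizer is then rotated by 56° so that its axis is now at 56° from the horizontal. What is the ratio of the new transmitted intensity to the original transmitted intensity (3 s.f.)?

I_new/I_old ≈ 1.64

Before rotation:
Unpolarized light through the first polarizer → I₁ = ½ I₀, now polarized at 0°.
I₂ = I₁ cos²(41° − 0°) = 0.5 I₀ · cos²(41°) = 0.2848 I₀.
After rotation:
Unpolarized light through the first polarizer → I₁ = ½ I₀, now polarized at 56°.
I₂ = I₁ cos²(41° − 56°) = 0.5 I₀ · cos²(15°) = 0.4665 I₀.
Ratio = 0.4665 / 0.2848 = 1.638.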